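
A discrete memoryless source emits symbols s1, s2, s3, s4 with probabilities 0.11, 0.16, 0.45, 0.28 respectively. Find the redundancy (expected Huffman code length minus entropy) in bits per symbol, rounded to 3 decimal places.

0.014 bits

Entropy H = −Σ p log₂ p ≈ 1.8059 bits.
Huffman merges: 11/100+4/25→27/100; 27/100+7/25→11/20; 9/20+11/20→1. L = 91/50 ≈ 1.8200.
L − H = 1.8200 − 1.8059 = 0.014 bits.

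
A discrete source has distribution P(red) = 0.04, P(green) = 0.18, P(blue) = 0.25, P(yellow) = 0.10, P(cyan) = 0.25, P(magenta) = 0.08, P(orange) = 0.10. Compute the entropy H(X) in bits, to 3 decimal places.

2.587 bits

H = −Σ pᵢ log₂ pᵢ.
−0.04·log₂(0.04) = 0.1858
−0.18·log₂(0.18) = 0.4453
−0.25·log₂(0.25) = 0.5000
−0.10·log₂(0.10) = 0.3322
−0.25·log₂(0.25) = 0.5000
−0.08·log₂(0.08) = 0.2915
−0.10·log₂(0.10) = 0.3322
Sum ≈ 2.5870 → 2.587 bits.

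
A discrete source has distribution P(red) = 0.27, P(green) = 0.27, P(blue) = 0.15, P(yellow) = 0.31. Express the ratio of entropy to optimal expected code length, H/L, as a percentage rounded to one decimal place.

Entropy H = −Σ p log₂ p ≈ 1.9544 bits.
Huffman merges: 3/20+27/100→21/50; 27/100+31/100→29/50; 21/50+29/50→1. L = 2 ≈ 2.0000.
Efficiency = H/L = 1.9544/2.0000 = 97.7%.

97.7%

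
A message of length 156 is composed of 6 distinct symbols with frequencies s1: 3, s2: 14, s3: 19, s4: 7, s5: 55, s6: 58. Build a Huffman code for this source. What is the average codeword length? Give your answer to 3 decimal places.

Probabilities are the counts divided by 156.
Repeatedly combine the two least-probable nodes; the expected code length is the sum of the merged weights.
merge 1/52 + 7/156 → 5/78
merge 5/78 + 7/78 → 2/13
merge 19/156 + 2/13 → 43/156
merge 43/156 + 55/156 → 49/78
merge 29/78 + 49/78 → 1
L = 5/78 + 2/13 + 43/156 + 49/78 + 1 = 331/156 ≈ 2.122 bits/symbol.

2.122 bits/symbol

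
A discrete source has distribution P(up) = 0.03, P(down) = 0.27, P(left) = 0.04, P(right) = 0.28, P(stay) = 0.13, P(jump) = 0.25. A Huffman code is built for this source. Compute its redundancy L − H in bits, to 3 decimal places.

0.026 bits

Entropy H = −Σ p log₂ p ≈ 2.2444 bits.
Huffman merges: 3/100+1/25→7/100; 7/100+13/100→1/5; 1/5+1/4→9/20; 27/100+7/25→11/20; 9/20+11/20→1. L = 227/100 ≈ 2.2700.
L − H = 2.2700 − 2.2444 = 0.026 bits.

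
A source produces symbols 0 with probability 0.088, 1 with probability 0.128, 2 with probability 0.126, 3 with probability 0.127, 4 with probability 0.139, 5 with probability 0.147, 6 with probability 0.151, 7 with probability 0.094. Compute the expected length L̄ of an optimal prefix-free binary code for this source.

3 bits/symbol

Repeatedly combine the two least-probable nodes; the expected code length is the sum of the merged weights.
merge 11/125 + 47/500 → 91/500
merge 63/500 + 127/1000 → 253/1000
merge 16/125 + 139/1000 → 267/1000
merge 147/1000 + 151/1000 → 149/500
merge 91/500 + 253/1000 → 87/200
merge 267/1000 + 149/500 → 113/200
merge 87/200 + 113/200 → 1
L = 91/500 + 253/1000 + 267/1000 + 149/500 + 87/200 + 113/200 + 1 = 3 bits/symbol.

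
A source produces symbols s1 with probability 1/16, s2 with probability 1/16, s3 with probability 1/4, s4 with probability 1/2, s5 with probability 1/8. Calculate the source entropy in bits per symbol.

Each probability is a power of 1/2, so log₂(1/p) is an integer.
H = Σ p·log₂(1/p) = 1/16·4 + 1/16·4 + 1/4·2 + 1/2·1 + 1/8·3 = 1.875 bits.

1.875 bits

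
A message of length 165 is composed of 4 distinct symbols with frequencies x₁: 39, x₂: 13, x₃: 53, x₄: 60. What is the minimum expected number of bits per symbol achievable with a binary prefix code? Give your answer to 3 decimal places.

1.952 bits/symbol

Probabilities are the counts divided by 165.
Repeatedly combine the two least-probable nodes; the expected code length is the sum of the merged weights.
merge 13/165 + 13/55 → 52/165
merge 52/165 + 53/165 → 7/11
merge 4/11 + 7/11 → 1
L = 52/165 + 7/11 + 1 = 322/165 ≈ 1.952 bits/symbol.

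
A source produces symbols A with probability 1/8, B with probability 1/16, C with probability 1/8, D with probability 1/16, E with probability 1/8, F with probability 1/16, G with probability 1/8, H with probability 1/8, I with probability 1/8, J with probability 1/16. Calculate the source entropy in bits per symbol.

3.25 bits

Each probability is a power of 1/2, so log₂(1/p) is an integer.
H = Σ p·log₂(1/p) = 1/8·3 + 1/16·4 + 1/8·3 + 1/16·4 + 1/8·3 + 1/16·4 + 1/8·3 + 1/8·3 + 1/8·3 + 1/16·4 = 3.25 bits.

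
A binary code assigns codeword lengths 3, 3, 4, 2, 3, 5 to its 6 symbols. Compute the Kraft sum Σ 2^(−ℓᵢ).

With common denominator 2^5 = 32: Σ 2^(−ℓᵢ) = 4/32 + 4/32 + 2/32 + 8/32 + 4/32 + 1/32 = 23/32 = 0.71875.

0.71875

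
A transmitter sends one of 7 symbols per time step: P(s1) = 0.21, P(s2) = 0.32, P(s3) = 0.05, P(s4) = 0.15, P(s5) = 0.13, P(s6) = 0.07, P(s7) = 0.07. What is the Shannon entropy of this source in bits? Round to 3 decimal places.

H = −Σ pᵢ log₂ pᵢ.
−0.21·log₂(0.21) = 0.4728
−0.32·log₂(0.32) = 0.5260
−0.05·log₂(0.05) = 0.2161
−0.15·log₂(0.15) = 0.4105
−0.13·log₂(0.13) = 0.3826
−0.07·log₂(0.07) = 0.2686
−0.07·log₂(0.07) = 0.2686
Sum ≈ 2.5453 → 2.545 bits.

2.545 bits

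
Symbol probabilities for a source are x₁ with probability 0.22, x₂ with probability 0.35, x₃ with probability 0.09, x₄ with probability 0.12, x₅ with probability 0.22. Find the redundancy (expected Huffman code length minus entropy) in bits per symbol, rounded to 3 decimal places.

0.039 bits

Entropy H = −Σ p log₂ p ≈ 2.1710 bits.
Huffman merges: 9/100+3/25→21/100; 21/100+11/50→43/100; 11/50+7/20→57/100; 43/100+57/100→1. L = 221/100 ≈ 2.2100.
L − H = 2.2100 − 2.1710 = 0.039 bits.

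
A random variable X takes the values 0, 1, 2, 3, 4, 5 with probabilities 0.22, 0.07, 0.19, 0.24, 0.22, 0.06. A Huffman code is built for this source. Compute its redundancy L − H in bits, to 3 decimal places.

Entropy H = −Σ p log₂ p ≈ 2.4226 bits.
Huffman merges: 3/50+7/100→13/100; 13/100+19/100→8/25; 11/50+11/50→11/25; 6/25+8/25→14/25; 11/25+14/25→1. L = 49/20 ≈ 2.4500.
L − H = 2.4500 − 2.4226 = 0.027 bits.

0.027 bits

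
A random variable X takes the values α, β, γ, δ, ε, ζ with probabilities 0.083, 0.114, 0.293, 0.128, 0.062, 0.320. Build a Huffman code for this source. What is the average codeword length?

Repeatedly combine the two least-probable nodes; the expected code length is the sum of the merged weights.
merge 31/500 + 83/1000 → 29/200
merge 57/500 + 16/125 → 121/500
merge 29/200 + 121/500 → 387/1000
merge 293/1000 + 8/25 → 613/1000
merge 387/1000 + 613/1000 → 1
L = 29/200 + 121/500 + 387/1000 + 613/1000 + 1 = 2387/1000 = 2.387 bits/symbol.

2.387 bits/symbol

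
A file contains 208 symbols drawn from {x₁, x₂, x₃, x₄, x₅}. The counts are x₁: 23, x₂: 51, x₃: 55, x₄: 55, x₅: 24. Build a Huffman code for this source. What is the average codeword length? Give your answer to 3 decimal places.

Probabilities are the counts divided by 208.
Repeatedly combine the two least-probable nodes; the expected code length is the sum of the merged weights.
merge 23/208 + 3/26 → 47/208
merge 47/208 + 51/208 → 49/104
merge 55/208 + 55/208 → 55/104
merge 49/104 + 55/104 → 1
L = 47/208 + 49/104 + 55/104 + 1 = 463/208 ≈ 2.226 bits/symbol.

2.226 bits/symbol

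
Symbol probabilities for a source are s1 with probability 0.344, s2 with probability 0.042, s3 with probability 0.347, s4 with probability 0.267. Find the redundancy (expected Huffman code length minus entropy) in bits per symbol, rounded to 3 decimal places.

Entropy H = −Σ p log₂ p ≈ 1.7602 bits.
Huffman merges: 21/500+267/1000→309/1000; 309/1000+43/125→653/1000; 347/1000+653/1000→1. L = 981/500 ≈ 1.9620.
L − H = 1.9620 − 1.7602 = 0.202 bits.

0.202 bits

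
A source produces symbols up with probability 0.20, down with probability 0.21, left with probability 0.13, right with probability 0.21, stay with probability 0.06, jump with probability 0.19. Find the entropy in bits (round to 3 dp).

H = −Σ pᵢ log₂ pᵢ.
−0.20·log₂(0.20) = 0.4644
−0.21·log₂(0.21) = 0.4728
−0.13·log₂(0.13) = 0.3826
−0.21·log₂(0.21) = 0.4728
−0.06·log₂(0.06) = 0.2435
−0.19·log₂(0.19) = 0.4552
Sum ≈ 2.4914 → 2.491 bits.

2.491 bits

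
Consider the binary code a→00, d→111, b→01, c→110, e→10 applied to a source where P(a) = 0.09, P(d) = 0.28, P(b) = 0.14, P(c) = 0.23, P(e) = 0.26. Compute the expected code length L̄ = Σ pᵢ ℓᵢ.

2.51 bits/symbol

L̄ = Σ pᵢ·ℓᵢ = 0.09·2 + 0.28·3 + 0.14·2 + 0.23·3 + 0.26·2 = 2.51 bits/symbol.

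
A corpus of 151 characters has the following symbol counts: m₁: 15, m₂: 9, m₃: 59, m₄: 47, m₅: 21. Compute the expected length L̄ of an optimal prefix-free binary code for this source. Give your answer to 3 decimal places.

2.066 bits/symbol

Probabilities are the counts divided by 151.
Repeatedly combine the two least-probable nodes; the expected code length is the sum of the merged weights.
merge 9/151 + 15/151 → 24/151
merge 21/151 + 24/151 → 45/151
merge 45/151 + 47/151 → 92/151
merge 59/151 + 92/151 → 1
L = 24/151 + 45/151 + 92/151 + 1 = 312/151 ≈ 2.066 bits/symbol.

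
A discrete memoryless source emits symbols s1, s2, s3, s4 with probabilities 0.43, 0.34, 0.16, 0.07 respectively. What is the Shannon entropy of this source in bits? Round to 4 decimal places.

H = −Σ pᵢ log₂ pᵢ.
−0.43·log₂(0.43) = 0.5236
−0.34·log₂(0.34) = 0.5292
−0.16·log₂(0.16) = 0.4230
−0.07·log₂(0.07) = 0.2686
Sum ≈ 1.7443 → 1.7443 bits.

1.7443 bits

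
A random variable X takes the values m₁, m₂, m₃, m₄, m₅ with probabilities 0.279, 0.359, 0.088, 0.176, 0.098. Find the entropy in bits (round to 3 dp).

H = −Σ pᵢ log₂ pᵢ.
−0.279·log₂(0.279) = 0.5138
−0.359·log₂(0.359) = 0.5306
−0.088·log₂(0.088) = 0.3086
−0.176·log₂(0.176) = 0.4411
−0.098·log₂(0.098) = 0.3284
Sum ≈ 2.1225 → 2.122 bits.

2.122 bits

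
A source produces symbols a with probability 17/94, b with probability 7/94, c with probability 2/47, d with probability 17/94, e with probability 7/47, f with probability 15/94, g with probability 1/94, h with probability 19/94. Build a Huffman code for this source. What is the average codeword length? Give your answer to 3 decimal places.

Repeatedly combine the two least-probable nodes; the expected code length is the sum of the merged weights.
merge 1/94 + 2/47 → 5/94
merge 5/94 + 7/94 → 6/47
merge 6/47 + 7/47 → 13/47
merge 15/94 + 17/94 → 16/47
merge 17/94 + 19/94 → 18/47
merge 13/47 + 16/47 → 29/47
merge 18/47 + 29/47 → 1
L = 5/94 + 6/47 + 13/47 + 16/47 + 18/47 + 29/47 + 1 = 263/94 ≈ 2.798 bits/symbol.

2.798 bits/symbol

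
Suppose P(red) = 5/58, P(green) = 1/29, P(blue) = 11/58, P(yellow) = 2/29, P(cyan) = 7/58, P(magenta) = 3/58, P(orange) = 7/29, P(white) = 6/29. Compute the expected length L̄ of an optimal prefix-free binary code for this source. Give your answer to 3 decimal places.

2.793 bits/symbol

Repeatedly combine the two least-probable nodes; the expected code length is the sum of the merged weights.
merge 1/29 + 3/58 → 5/58
merge 2/29 + 5/58 → 9/58
merge 5/58 + 7/58 → 6/29
merge 9/58 + 11/58 → 10/29
merge 6/29 + 6/29 → 12/29
merge 7/29 + 10/29 → 17/29
merge 12/29 + 17/29 → 1
L = 5/58 + 9/58 + 6/29 + 10/29 + 12/29 + 17/29 + 1 = 81/29 ≈ 2.793 bits/symbol.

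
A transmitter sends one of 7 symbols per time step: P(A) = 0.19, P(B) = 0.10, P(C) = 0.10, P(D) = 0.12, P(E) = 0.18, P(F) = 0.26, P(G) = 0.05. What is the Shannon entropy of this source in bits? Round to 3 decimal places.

H = −Σ pᵢ log₂ pᵢ.
−0.19·log₂(0.19) = 0.4552
−0.10·log₂(0.10) = 0.3322
−0.10·log₂(0.10) = 0.3322
−0.12·log₂(0.12) = 0.3671
−0.18·log₂(0.18) = 0.4453
−0.26·log₂(0.26) = 0.5053
−0.05·log₂(0.05) = 0.2161
Sum ≈ 2.6534 → 2.653 bits.

2.653 bits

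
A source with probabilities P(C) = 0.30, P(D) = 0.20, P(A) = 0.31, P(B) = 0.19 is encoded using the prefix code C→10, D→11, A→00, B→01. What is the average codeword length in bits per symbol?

L̄ = Σ pᵢ·ℓᵢ = 0.30·2 + 0.20·2 + 0.31·2 + 0.19·2 = 2 bits/symbol.

2 bits/symbol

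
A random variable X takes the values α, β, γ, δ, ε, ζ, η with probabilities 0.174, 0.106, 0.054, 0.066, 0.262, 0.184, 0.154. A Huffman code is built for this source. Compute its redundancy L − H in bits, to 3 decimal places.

0.034 bits

Entropy H = −Σ p log₂ p ≈ 2.6397 bits.
Huffman merges: 27/500+33/500→3/25; 53/500+3/25→113/500; 77/500+87/500→41/125; 23/125+113/500→41/100; 131/500+41/125→59/100; 41/100+59/100→1. L = 1337/500 ≈ 2.6740.
L − H = 2.6740 − 2.6397 = 0.034 bits.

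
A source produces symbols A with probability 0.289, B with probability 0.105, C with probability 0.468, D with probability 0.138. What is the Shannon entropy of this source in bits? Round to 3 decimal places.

H = −Σ pᵢ log₂ pᵢ.
−0.289·log₂(0.289) = 0.5176
−0.105·log₂(0.105) = 0.3414
−0.468·log₂(0.468) = 0.5127
−0.138·log₂(0.138) = 0.3943
Sum ≈ 1.7659 → 1.766 bits.

1.766 bits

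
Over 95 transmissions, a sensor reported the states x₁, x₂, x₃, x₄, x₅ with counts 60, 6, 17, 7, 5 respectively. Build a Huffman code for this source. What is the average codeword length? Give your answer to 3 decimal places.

Probabilities are the counts divided by 95.
Repeatedly combine the two least-probable nodes; the expected code length is the sum of the merged weights.
merge 1/19 + 6/95 → 11/95
merge 7/95 + 11/95 → 18/95
merge 17/95 + 18/95 → 7/19
merge 7/19 + 12/19 → 1
L = 11/95 + 18/95 + 7/19 + 1 = 159/95 ≈ 1.674 bits/symbol.

1.674 bits/symbol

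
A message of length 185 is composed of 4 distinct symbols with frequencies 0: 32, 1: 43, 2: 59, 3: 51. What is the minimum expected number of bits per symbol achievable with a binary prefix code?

2 bits/symbol

Probabilities are the counts divided by 185.
Repeatedly combine the two least-probable nodes; the expected code length is the sum of the merged weights.
merge 32/185 + 43/185 → 15/37
merge 51/185 + 59/185 → 22/37
merge 15/37 + 22/37 → 1
L = 15/37 + 22/37 + 1 = 2 bits/symbol.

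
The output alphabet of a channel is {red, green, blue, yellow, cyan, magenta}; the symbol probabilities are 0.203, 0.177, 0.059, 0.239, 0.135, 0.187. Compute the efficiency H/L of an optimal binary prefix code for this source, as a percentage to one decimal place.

97.2%

Entropy H = −Σ p log₂ p ≈ 2.4859 bits.
Huffman merges: 59/1000+27/200→97/500; 177/1000+187/1000→91/250; 97/500+203/1000→397/1000; 239/1000+91/250→603/1000; 397/1000+603/1000→1. L = 1279/500 ≈ 2.5580.
Efficiency = H/L = 2.4859/2.5580 = 97.2%.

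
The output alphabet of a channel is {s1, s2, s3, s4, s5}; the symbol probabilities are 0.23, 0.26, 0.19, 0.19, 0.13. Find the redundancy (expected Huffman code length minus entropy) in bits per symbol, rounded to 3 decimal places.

0.034 bits

Entropy H = −Σ p log₂ p ≈ 2.2861 bits.
Huffman merges: 13/100+19/100→8/25; 19/100+23/100→21/50; 13/50+8/25→29/50; 21/50+29/50→1. L = 58/25 ≈ 2.3200.
L − H = 2.3200 − 2.2861 = 0.034 bits.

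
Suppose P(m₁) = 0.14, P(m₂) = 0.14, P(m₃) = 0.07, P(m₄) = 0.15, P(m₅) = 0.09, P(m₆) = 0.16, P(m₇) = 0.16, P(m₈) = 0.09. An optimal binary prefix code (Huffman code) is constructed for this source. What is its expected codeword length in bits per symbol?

3 bits/symbol

Repeatedly combine the two least-probable nodes; the expected code length is the sum of the merged weights.
merge 7/100 + 9/100 → 4/25
merge 9/100 + 7/50 → 23/100
merge 7/50 + 3/20 → 29/100
merge 4/25 + 4/25 → 8/25
merge 4/25 + 23/100 → 39/100
merge 29/100 + 8/25 → 61/100
merge 39/100 + 61/100 → 1
L = 4/25 + 23/100 + 29/100 + 8/25 + 39/100 + 61/100 + 1 = 3 bits/symbol.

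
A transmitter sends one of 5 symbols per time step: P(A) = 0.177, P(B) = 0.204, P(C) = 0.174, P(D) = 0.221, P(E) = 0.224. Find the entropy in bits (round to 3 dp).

H = −Σ pᵢ log₂ pᵢ.
−0.177·log₂(0.177) = 0.4422
−0.204·log₂(0.204) = 0.4678
−0.174·log₂(0.174) = 0.4390
−0.221·log₂(0.221) = 0.4813
−0.224·log₂(0.224) = 0.4835
Sum ≈ 2.3138 → 2.314 bits.

2.314 bits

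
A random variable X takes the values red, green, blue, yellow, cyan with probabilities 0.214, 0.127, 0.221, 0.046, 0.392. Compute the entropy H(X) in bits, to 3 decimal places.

2.069 bits

H = −Σ pᵢ log₂ pᵢ.
−0.214·log₂(0.214) = 0.4760
−0.127·log₂(0.127) = 0.3781
−0.221·log₂(0.221) = 0.4813
−0.046·log₂(0.046) = 0.2043
−0.392·log₂(0.392) = 0.5296
Sum ≈ 2.0694 → 2.069 bits.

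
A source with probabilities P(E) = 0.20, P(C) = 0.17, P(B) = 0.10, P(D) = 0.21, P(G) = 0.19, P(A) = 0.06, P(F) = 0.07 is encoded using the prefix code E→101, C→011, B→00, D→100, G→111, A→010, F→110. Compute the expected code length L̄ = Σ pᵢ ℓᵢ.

2.9 bits/symbol

L̄ = Σ pᵢ·ℓᵢ = 0.20·3 + 0.17·3 + 0.10·2 + 0.21·3 + 0.19·3 + 0.06·3 + 0.07·3 = 2.9 bits/symbol.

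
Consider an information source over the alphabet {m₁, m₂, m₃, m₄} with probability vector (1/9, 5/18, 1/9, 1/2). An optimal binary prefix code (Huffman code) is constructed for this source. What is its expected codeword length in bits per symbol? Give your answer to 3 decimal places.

1.722 bits/symbol

Repeatedly combine the two least-probable nodes; the expected code length is the sum of the merged weights.
merge 1/9 + 1/9 → 2/9
merge 2/9 + 5/18 → 1/2
merge 1/2 + 1/2 → 1
L = 2/9 + 1/2 + 1 = 31/18 ≈ 1.722 bits/symbol.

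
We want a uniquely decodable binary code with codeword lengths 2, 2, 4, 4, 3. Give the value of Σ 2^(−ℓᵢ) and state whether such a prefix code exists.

0.75; yes

With common denominator 2^4 = 16: Σ 2^(−ℓᵢ) = 4/16 + 4/16 + 1/16 + 1/16 + 2/16 = 12/16 = 0.75.
Kraft's inequality requires Σ ≤ 1; here Σ = 0.75 ≤ 1, so such a prefix code exists.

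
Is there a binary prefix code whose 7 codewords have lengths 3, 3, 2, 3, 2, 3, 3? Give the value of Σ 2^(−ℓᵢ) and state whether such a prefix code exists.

1.125; no

With common denominator 2^3 = 8: Σ 2^(−ℓᵢ) = 1/8 + 1/8 + 2/8 + 1/8 + 2/8 + 1/8 + 1/8 = 9/8 = 1.125.
Kraft's inequality requires Σ ≤ 1; here Σ = 1.125 > 1, so no such prefix code exists.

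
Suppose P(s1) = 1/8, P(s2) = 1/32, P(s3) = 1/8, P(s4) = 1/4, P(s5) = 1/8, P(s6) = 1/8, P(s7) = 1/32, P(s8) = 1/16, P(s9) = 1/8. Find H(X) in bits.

Each probability is a power of 1/2, so log₂(1/p) is an integer.
H = Σ p·log₂(1/p) = 1/8·3 + 1/32·5 + 1/8·3 + 1/4·2 + 1/8·3 + 1/8·3 + 1/32·5 + 1/16·4 + 1/8·3 = 2.9375 bits.

2.9375 bits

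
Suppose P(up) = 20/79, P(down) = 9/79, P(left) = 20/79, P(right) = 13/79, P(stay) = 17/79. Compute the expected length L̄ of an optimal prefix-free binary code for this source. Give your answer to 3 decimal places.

Repeatedly combine the two least-probable nodes; the expected code length is the sum of the merged weights.
merge 9/79 + 13/79 → 22/79
merge 17/79 + 20/79 → 37/79
merge 20/79 + 22/79 → 42/79
merge 37/79 + 42/79 → 1
L = 22/79 + 37/79 + 42/79 + 1 = 180/79 ≈ 2.278 bits/symbol.

2.278 bits/symbol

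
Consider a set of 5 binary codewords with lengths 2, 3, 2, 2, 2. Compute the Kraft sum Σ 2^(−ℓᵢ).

1.125

With common denominator 2^3 = 8: Σ 2^(−ℓᵢ) = 2/8 + 1/8 + 2/8 + 2/8 + 2/8 = 9/8 = 1.125.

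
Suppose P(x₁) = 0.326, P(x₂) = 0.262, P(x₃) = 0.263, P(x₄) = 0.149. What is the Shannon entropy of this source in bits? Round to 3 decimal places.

1.949 bits

H = −Σ pᵢ log₂ pᵢ.
−0.326·log₂(0.326) = 0.5272
−0.262·log₂(0.262) = 0.5063
−0.263·log₂(0.263) = 0.5068
−0.149·log₂(0.149) = 0.4092
Sum ≈ 1.9495 → 1.949 bits.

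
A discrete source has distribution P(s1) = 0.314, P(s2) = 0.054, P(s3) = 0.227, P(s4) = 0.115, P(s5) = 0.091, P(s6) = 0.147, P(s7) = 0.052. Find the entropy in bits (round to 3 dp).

2.540 bits

H = −Σ pᵢ log₂ pᵢ.
−0.314·log₂(0.314) = 0.5247
−0.054·log₂(0.054) = 0.2274
−0.227·log₂(0.227) = 0.4856
−0.115·log₂(0.115) = 0.3588
−0.091·log₂(0.091) = 0.3147
−0.147·log₂(0.147) = 0.4066
−0.052·log₂(0.052) = 0.2218
Sum ≈ 2.5397 → 2.540 bits.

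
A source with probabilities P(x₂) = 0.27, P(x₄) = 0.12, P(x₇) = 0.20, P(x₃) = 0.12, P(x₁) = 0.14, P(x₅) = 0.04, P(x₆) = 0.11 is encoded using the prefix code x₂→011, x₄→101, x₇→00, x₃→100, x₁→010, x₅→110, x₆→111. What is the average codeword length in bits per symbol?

2.8 bits/symbol

L̄ = Σ pᵢ·ℓᵢ = 0.27·3 + 0.12·3 + 0.20·2 + 0.12·3 + 0.14·3 + 0.04·3 + 0.11·3 = 2.8 bits/symbol.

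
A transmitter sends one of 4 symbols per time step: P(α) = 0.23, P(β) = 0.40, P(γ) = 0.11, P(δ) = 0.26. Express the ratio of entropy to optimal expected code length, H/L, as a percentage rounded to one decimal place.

96.5%

Entropy H = −Σ p log₂ p ≈ 1.8720 bits.
Huffman merges: 11/100+23/100→17/50; 13/50+17/50→3/5; 2/5+3/5→1. L = 97/50 ≈ 1.9400.
Efficiency = H/L = 1.8720/1.9400 = 96.5%.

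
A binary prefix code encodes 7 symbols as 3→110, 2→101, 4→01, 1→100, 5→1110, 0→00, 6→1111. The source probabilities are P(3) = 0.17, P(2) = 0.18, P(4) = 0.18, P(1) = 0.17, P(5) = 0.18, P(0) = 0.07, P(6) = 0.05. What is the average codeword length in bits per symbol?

L̄ = Σ pᵢ·ℓᵢ = 0.17·3 + 0.18·3 + 0.18·2 + 0.17·3 + 0.18·4 + 0.07·2 + 0.05·4 = 2.98 bits/symbol.

2.98 bits/symbol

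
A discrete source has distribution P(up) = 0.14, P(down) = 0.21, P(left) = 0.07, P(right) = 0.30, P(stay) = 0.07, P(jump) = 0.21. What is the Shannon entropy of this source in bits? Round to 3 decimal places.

2.401 bits

H = −Σ pᵢ log₂ pᵢ.
−0.14·log₂(0.14) = 0.3971
−0.21·log₂(0.21) = 0.4728
−0.07·log₂(0.07) = 0.2686
−0.30·log₂(0.30) = 0.5211
−0.07·log₂(0.07) = 0.2686
−0.21·log₂(0.21) = 0.4728
Sum ≈ 2.4010 → 2.401 bits.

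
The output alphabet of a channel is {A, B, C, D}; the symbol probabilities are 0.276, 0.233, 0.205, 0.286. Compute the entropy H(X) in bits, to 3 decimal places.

1.987 bits

H = −Σ pᵢ log₂ pᵢ.
−0.276·log₂(0.276) = 0.5126
−0.233·log₂(0.233) = 0.4897
−0.205·log₂(0.205) = 0.4687
−0.286·log₂(0.286) = 0.5165
Sum ≈ 1.9875 → 1.987 bits.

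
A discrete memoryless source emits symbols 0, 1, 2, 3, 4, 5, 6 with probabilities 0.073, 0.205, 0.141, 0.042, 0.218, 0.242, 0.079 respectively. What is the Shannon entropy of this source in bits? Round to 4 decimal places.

2.5987 bits

H = −Σ pᵢ log₂ pᵢ.
−0.073·log₂(0.073) = 0.2756
−0.205·log₂(0.205) = 0.4687
−0.141·log₂(0.141) = 0.3985
−0.042·log₂(0.042) = 0.1921
−0.218·log₂(0.218) = 0.4791
−0.242·log₂(0.242) = 0.4954
−0.079·log₂(0.079) = 0.2893
Sum ≈ 2.5987 → 2.5987 bits.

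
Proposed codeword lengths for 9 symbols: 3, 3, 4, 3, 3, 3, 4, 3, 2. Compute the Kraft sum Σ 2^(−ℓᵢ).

1.125

With common denominator 2^4 = 16: Σ 2^(−ℓᵢ) = 2/16 + 2/16 + 1/16 + 2/16 + 2/16 + 2/16 + 1/16 + 2/16 + 4/16 = 18/16 = 1.125.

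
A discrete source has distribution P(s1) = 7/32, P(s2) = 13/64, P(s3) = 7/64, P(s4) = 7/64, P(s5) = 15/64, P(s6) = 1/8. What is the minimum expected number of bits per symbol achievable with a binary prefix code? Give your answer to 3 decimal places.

Repeatedly combine the two least-probable nodes; the expected code length is the sum of the merged weights.
merge 7/64 + 7/64 → 7/32
merge 1/8 + 13/64 → 21/64
merge 7/32 + 7/32 → 7/16
merge 15/64 + 21/64 → 9/16
merge 7/16 + 9/16 → 1
L = 7/32 + 21/64 + 7/16 + 9/16 + 1 = 163/64 ≈ 2.547 bits/symbol.

2.547 bits/symbol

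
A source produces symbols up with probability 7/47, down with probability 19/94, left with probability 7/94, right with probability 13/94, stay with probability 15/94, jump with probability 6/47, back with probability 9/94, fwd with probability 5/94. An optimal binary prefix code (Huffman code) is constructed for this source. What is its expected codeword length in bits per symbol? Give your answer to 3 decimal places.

2.926 bits/symbol

Repeatedly combine the two least-probable nodes; the expected code length is the sum of the merged weights.
merge 5/94 + 7/94 → 6/47
merge 9/94 + 6/47 → 21/94
merge 6/47 + 13/94 → 25/94
merge 7/47 + 15/94 → 29/94
merge 19/94 + 21/94 → 20/47
merge 25/94 + 29/94 → 27/47
merge 20/47 + 27/47 → 1
L = 6/47 + 21/94 + 25/94 + 29/94 + 20/47 + 27/47 + 1 = 275/94 ≈ 2.926 bits/symbol.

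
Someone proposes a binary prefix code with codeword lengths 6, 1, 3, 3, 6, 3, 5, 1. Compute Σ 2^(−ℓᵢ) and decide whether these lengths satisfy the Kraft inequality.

With common denominator 2^6 = 64: Σ 2^(−ℓᵢ) = 1/64 + 32/64 + 8/64 + 8/64 + 1/64 + 8/64 + 2/64 + 32/64 = 92/64 = 1.4375.
Kraft's inequality requires Σ ≤ 1; here Σ = 1.4375 > 1, so no such prefix code exists.

1.4375; no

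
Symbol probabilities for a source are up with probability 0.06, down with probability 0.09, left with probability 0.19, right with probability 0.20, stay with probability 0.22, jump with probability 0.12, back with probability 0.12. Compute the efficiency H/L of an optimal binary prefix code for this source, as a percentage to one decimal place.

98.6%

Entropy H = −Σ p log₂ p ≈ 2.6905 bits.
Huffman merges: 3/50+9/100→3/20; 3/25+3/25→6/25; 3/20+19/100→17/50; 1/5+11/50→21/50; 6/25+17/50→29/50; 21/50+29/50→1. L = 273/100 ≈ 2.7300.
Efficiency = H/L = 2.6905/2.7300 = 98.6%.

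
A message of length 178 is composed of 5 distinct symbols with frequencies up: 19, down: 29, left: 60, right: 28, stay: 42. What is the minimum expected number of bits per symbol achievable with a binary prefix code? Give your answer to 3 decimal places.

2.264 bits/symbol

Probabilities are the counts divided by 178.
Repeatedly combine the two least-probable nodes; the expected code length is the sum of the merged weights.
merge 19/178 + 14/89 → 47/178
merge 29/178 + 21/89 → 71/178
merge 47/178 + 30/89 → 107/178
merge 71/178 + 107/178 → 1
L = 47/178 + 71/178 + 107/178 + 1 = 403/178 ≈ 2.264 bits/symbol.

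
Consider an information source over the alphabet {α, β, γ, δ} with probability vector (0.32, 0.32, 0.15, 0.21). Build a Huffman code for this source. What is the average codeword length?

Repeatedly combine the two least-probable nodes; the expected code length is the sum of the merged weights.
merge 3/20 + 21/100 → 9/25
merge 8/25 + 8/25 → 16/25
merge 9/25 + 16/25 → 1
L = 9/25 + 16/25 + 1 = 2 bits/symbol.

2 bits/symbol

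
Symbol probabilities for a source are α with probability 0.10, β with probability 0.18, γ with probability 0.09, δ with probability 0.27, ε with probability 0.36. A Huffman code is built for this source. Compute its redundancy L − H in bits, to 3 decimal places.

Entropy H = −Σ p log₂ p ≈ 2.1308 bits.
Huffman merges: 9/100+1/10→19/100; 9/50+19/100→37/100; 27/100+9/25→63/100; 37/100+63/100→1. L = 219/100 ≈ 2.1900.
L − H = 2.1900 − 2.1308 = 0.059 bits.

0.059 bits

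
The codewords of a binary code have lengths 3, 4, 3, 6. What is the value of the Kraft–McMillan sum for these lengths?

With common denominator 2^6 = 64: Σ 2^(−ℓᵢ) = 8/64 + 4/64 + 8/64 + 1/64 = 21/64 = 0.328125.

0.328125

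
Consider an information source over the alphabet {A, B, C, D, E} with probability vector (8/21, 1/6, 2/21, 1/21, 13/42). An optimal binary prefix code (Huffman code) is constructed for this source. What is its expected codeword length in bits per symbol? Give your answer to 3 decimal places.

2.071 bits/symbol

Repeatedly combine the two least-probable nodes; the expected code length is the sum of the merged weights.
merge 1/21 + 2/21 → 1/7
merge 1/7 + 1/6 → 13/42
merge 13/42 + 13/42 → 13/21
merge 8/21 + 13/21 → 1
L = 1/7 + 13/42 + 13/21 + 1 = 29/14 ≈ 2.071 bits/symbol.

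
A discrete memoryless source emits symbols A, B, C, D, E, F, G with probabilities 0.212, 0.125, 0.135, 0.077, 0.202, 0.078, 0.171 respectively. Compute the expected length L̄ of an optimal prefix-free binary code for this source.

2.741 bits/symbol

Repeatedly combine the two least-probable nodes; the expected code length is the sum of the merged weights.
merge 77/1000 + 39/500 → 31/200
merge 1/8 + 27/200 → 13/50
merge 31/200 + 171/1000 → 163/500
merge 101/500 + 53/250 → 207/500
merge 13/50 + 163/500 → 293/500
merge 207/500 + 293/500 → 1
L = 31/200 + 13/50 + 163/500 + 207/500 + 293/500 + 1 = 2741/1000 = 2.741 bits/symbol.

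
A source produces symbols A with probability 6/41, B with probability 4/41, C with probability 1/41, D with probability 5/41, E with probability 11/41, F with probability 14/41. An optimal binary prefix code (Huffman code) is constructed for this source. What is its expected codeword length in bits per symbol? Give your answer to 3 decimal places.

2.366 bits/symbol

Repeatedly combine the two least-probable nodes; the expected code length is the sum of the merged weights.
merge 1/41 + 4/41 → 5/41
merge 5/41 + 5/41 → 10/41
merge 6/41 + 10/41 → 16/41
merge 11/41 + 14/41 → 25/41
merge 16/41 + 25/41 → 1
L = 5/41 + 10/41 + 16/41 + 25/41 + 1 = 97/41 ≈ 2.366 bits/symbol.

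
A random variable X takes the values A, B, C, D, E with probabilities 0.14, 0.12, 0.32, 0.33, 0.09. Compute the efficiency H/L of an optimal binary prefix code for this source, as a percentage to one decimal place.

96.4%

Entropy H = −Σ p log₂ p ≈ 2.1307 bits.
Huffman merges: 9/100+3/25→21/100; 7/50+21/100→7/20; 8/25+33/100→13/20; 7/20+13/20→1. L = 221/100 ≈ 2.2100.
Efficiency = H/L = 2.1307/2.2100 = 96.4%.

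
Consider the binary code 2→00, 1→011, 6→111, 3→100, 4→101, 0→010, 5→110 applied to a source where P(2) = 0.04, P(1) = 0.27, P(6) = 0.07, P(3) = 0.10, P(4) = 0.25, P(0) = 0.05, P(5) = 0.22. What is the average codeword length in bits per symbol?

2.96 bits/symbol

L̄ = Σ pᵢ·ℓᵢ = 0.04·2 + 0.27·3 + 0.07·3 + 0.10·3 + 0.25·3 + 0.05·3 + 0.22·3 = 2.96 bits/symbol.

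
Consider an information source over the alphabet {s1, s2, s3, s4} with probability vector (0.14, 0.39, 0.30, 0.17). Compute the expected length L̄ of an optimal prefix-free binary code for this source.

Repeatedly combine the two least-probable nodes; the expected code length is the sum of the merged weights.
merge 7/50 + 17/100 → 31/100
merge 3/10 + 31/100 → 61/100
merge 39/100 + 61/100 → 1
L = 31/100 + 61/100 + 1 = 48/25 = 1.92 bits/symbol.

1.92 bits/symbol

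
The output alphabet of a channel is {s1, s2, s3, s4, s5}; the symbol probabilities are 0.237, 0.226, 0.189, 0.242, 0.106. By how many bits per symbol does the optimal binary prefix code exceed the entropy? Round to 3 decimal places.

0.025 bits

Entropy H = −Σ p log₂ p ≈ 2.2700 bits.
Huffman merges: 53/500+189/1000→59/200; 113/500+237/1000→463/1000; 121/500+59/200→537/1000; 463/1000+537/1000→1. L = 459/200 ≈ 2.2950.
L − H = 2.2950 − 2.2700 = 0.025 bits.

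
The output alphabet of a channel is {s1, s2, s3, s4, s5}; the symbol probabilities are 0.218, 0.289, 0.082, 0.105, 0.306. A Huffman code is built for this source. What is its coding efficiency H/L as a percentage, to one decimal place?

98.6%

Entropy H = −Σ p log₂ p ≈ 2.1567 bits.
Huffman merges: 41/500+21/200→187/1000; 187/1000+109/500→81/200; 289/1000+153/500→119/200; 81/200+119/200→1. L = 2187/1000 ≈ 2.1870.
Efficiency = H/L = 2.1567/2.1870 = 98.6%.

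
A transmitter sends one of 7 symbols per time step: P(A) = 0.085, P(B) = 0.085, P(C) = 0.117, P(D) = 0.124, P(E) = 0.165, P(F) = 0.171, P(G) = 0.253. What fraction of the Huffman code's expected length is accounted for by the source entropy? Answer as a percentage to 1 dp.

98.6%

Entropy H = −Σ p log₂ p ≈ 2.7064 bits.
Huffman merges: 17/200+17/200→17/100; 117/1000+31/250→241/1000; 33/200+17/100→67/200; 171/1000+241/1000→103/250; 253/1000+67/200→147/250; 103/250+147/250→1. L = 1373/500 ≈ 2.7460.
Efficiency = H/L = 2.7064/2.7460 = 98.6%.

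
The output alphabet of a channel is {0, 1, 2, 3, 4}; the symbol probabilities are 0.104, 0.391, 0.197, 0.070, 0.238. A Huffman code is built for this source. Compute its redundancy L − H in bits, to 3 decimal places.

0.062 bits

Entropy H = −Σ p log₂ p ≈ 2.0925 bits.
Huffman merges: 7/100+13/125→87/500; 87/500+197/1000→371/1000; 119/500+371/1000→609/1000; 391/1000+609/1000→1. L = 1077/500 ≈ 2.1540.
L − H = 2.1540 − 2.0925 = 0.062 bits.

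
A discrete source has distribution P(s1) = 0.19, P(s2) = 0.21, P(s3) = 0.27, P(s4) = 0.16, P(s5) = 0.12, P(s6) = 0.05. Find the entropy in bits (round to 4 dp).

2.4443 bits

H = −Σ pᵢ log₂ pᵢ.
−0.19·log₂(0.19) = 0.4552
−0.21·log₂(0.21) = 0.4728
−0.27·log₂(0.27) = 0.5100
−0.16·log₂(0.16) = 0.4230
−0.12·log₂(0.12) = 0.3671
−0.05·log₂(0.05) = 0.2161
Sum ≈ 2.4443 → 2.4443 bits.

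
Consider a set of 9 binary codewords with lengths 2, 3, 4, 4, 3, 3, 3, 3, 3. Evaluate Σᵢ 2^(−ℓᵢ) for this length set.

With common denominator 2^4 = 16: Σ 2^(−ℓᵢ) = 4/16 + 2/16 + 1/16 + 1/16 + 2/16 + 2/16 + 2/16 + 2/16 + 2/16 = 18/16 = 1.125.

1.125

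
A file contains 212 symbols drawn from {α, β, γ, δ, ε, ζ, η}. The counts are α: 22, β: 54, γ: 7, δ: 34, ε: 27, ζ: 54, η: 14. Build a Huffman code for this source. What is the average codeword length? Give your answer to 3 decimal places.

2.590 bits/symbol

Probabilities are the counts divided by 212.
Repeatedly combine the two least-probable nodes; the expected code length is the sum of the merged weights.
merge 7/212 + 7/106 → 21/212
merge 21/212 + 11/106 → 43/212
merge 27/212 + 17/106 → 61/212
merge 43/212 + 27/106 → 97/212
merge 27/106 + 61/212 → 115/212
merge 97/212 + 115/212 → 1
L = 21/212 + 43/212 + 61/212 + 97/212 + 115/212 + 1 = 549/212 ≈ 2.590 bits/symbol.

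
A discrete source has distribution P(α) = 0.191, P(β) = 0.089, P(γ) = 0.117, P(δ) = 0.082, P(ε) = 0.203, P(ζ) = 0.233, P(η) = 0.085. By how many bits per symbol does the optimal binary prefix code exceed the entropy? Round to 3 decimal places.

0.047 bits

Entropy H = −Σ p log₂ p ≈ 2.6838 bits.
Huffman merges: 41/500+17/200→167/1000; 89/1000+117/1000→103/500; 167/1000+191/1000→179/500; 203/1000+103/500→409/1000; 233/1000+179/500→591/1000; 409/1000+591/1000→1. L = 2731/1000 ≈ 2.7310.
L − H = 2.7310 − 2.6838 = 0.047 bits.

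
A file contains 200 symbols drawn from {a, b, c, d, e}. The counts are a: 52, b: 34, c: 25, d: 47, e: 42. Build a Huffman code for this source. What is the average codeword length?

2.295 bits/symbol

Probabilities are the counts divided by 200.
Repeatedly combine the two least-probable nodes; the expected code length is the sum of the merged weights.
merge 1/8 + 17/100 → 59/200
merge 21/100 + 47/200 → 89/200
merge 13/50 + 59/200 → 111/200
merge 89/200 + 111/200 → 1
L = 59/200 + 89/200 + 111/200 + 1 = 459/200 = 2.295 bits/symbol.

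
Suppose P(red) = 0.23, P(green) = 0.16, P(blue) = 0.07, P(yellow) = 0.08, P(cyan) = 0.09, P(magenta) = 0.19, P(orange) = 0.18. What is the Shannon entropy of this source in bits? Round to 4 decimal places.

H = −Σ pᵢ log₂ pᵢ.
−0.23·log₂(0.23) = 0.4877
−0.16·log₂(0.16) = 0.4230
−0.07·log₂(0.07) = 0.2686
−0.08·log₂(0.08) = 0.2915
−0.09·log₂(0.09) = 0.3127
−0.19·log₂(0.19) = 0.4552
−0.18·log₂(0.18) = 0.4453
Sum ≈ 2.6839 → 2.6839 bits.

2.6839 bits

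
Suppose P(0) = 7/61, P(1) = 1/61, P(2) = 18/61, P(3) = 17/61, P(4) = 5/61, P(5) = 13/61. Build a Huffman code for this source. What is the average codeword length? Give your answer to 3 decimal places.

2.311 bits/symbol

Repeatedly combine the two least-probable nodes; the expected code length is the sum of the merged weights.
merge 1/61 + 5/61 → 6/61
merge 6/61 + 7/61 → 13/61
merge 13/61 + 13/61 → 26/61
merge 17/61 + 18/61 → 35/61
merge 26/61 + 35/61 → 1
L = 6/61 + 13/61 + 26/61 + 35/61 + 1 = 141/61 ≈ 2.311 bits/symbol.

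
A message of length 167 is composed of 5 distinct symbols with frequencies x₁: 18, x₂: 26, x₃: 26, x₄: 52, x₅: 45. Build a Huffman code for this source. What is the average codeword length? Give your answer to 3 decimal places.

2.263 bits/symbol

Probabilities are the counts divided by 167.
Repeatedly combine the two least-probable nodes; the expected code length is the sum of the merged weights.
merge 18/167 + 26/167 → 44/167
merge 26/167 + 44/167 → 70/167
merge 45/167 + 52/167 → 97/167
merge 70/167 + 97/167 → 1
L = 44/167 + 70/167 + 97/167 + 1 = 378/167 ≈ 2.263 bits/symbol.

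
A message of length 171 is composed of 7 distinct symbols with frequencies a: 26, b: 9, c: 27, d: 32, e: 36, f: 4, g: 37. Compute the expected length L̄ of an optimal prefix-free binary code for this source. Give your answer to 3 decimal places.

Probabilities are the counts divided by 171.
Repeatedly combine the two least-probable nodes; the expected code length is the sum of the merged weights.
merge 4/171 + 1/19 → 13/171
merge 13/171 + 26/171 → 13/57
merge 3/19 + 32/171 → 59/171
merge 4/19 + 37/171 → 73/171
merge 13/57 + 59/171 → 98/171
merge 73/171 + 98/171 → 1
L = 13/171 + 13/57 + 59/171 + 73/171 + 98/171 + 1 = 151/57 ≈ 2.649 bits/symbol.

2.649 bits/symbol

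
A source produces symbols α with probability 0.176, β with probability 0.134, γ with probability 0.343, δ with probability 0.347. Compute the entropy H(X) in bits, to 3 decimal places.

1.889 bits

H = −Σ pᵢ log₂ pᵢ.
−0.176·log₂(0.176) = 0.4411
−0.134·log₂(0.134) = 0.3886
−0.343·log₂(0.343) = 0.5295
−0.347·log₂(0.347) = 0.5299
Sum ≈ 1.8890 → 1.889 bits.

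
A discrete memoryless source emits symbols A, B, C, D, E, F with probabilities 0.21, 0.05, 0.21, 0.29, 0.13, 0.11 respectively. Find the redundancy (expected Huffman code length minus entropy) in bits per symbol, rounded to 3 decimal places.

Entropy H = −Σ p log₂ p ≈ 2.4126 bits.
Huffman merges: 1/20+11/100→4/25; 13/100+4/25→29/100; 21/100+21/100→21/50; 29/100+29/100→29/50; 21/50+29/50→1. L = 49/20 ≈ 2.4500.
L − H = 2.4500 − 2.4126 = 0.037 bits.

0.037 bits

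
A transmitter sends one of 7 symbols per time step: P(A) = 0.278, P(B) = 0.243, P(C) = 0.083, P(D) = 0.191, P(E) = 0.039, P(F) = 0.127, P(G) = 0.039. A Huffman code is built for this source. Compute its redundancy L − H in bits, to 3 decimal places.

Entropy H = −Σ p log₂ p ≈ 2.5067 bits.
Huffman merges: 39/1000+39/1000→39/500; 39/500+83/1000→161/1000; 127/1000+161/1000→36/125; 191/1000+243/1000→217/500; 139/500+36/125→283/500; 217/500+283/500→1. L = 2527/1000 ≈ 2.5270.
L − H = 2.5270 − 2.5067 = 0.020 bits.

0.020 bits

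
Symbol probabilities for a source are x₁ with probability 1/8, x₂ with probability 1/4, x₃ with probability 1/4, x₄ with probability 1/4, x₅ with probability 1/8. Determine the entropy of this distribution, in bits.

2.25 bits

Each probability is a power of 1/2, so log₂(1/p) is an integer.
H = Σ p·log₂(1/p) = 1/8·3 + 1/4·2 + 1/4·2 + 1/4·2 + 1/8·3 = 2.25 bits.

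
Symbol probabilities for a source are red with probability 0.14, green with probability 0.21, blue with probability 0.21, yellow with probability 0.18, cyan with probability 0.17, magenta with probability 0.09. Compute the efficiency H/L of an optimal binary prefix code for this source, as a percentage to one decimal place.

Entropy H = −Σ p log₂ p ≈ 2.5353 bits.
Huffman merges: 9/100+7/50→23/100; 17/100+9/50→7/20; 21/100+21/100→21/50; 23/100+7/20→29/50; 21/50+29/50→1. L = 129/50 ≈ 2.5800.
Efficiency = H/L = 2.5353/2.5800 = 98.3%.

98.3%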